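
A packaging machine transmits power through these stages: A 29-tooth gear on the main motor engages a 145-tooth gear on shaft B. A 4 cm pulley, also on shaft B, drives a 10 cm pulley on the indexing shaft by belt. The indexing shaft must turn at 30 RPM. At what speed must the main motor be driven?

Overall ratio R = 5 × 2.5 = 12.5.
Required input speed = output speed × R = 30 × 12.5 = 375 RPM.

375 RPM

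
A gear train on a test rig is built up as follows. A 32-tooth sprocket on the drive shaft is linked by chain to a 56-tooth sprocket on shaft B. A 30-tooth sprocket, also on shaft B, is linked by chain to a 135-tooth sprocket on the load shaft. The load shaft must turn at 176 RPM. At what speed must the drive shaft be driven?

Overall ratio R = 1.75 × 4.5 = 7.875.
Required input speed = output speed × R = 176 × 7.875 = 1386 RPM.

1386 RPM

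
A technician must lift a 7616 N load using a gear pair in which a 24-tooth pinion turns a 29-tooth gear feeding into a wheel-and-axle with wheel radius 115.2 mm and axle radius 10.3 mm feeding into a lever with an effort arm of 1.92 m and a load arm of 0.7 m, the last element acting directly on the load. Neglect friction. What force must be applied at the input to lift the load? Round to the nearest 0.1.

Gear pair MA = 29/24 = 1.2083.
Wheel-and-axle MA = R/r = 115.2/10.3 = 11.184.
Lever MA = effort arm / load arm = 1.92/0.7 = 2.7429.
Combined ideal MA = 1.2083 × 11.184 × 2.7429 = 37.069.
Effort = load / MA = 7616 / 37.069 = 205.46 N.

205.5 N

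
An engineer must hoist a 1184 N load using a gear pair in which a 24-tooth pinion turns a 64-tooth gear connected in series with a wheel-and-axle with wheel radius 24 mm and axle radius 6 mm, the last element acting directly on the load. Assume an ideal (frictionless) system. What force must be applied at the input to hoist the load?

Gear pair MA = 64/24 = 2.6667.
Wheel-and-axle MA = R/r = 24/6 = 4.
Combined ideal MA = 2.6667 × 4 = 10.667.
Effort = load / MA = 1184 / 10.667 = 111 N.

111 N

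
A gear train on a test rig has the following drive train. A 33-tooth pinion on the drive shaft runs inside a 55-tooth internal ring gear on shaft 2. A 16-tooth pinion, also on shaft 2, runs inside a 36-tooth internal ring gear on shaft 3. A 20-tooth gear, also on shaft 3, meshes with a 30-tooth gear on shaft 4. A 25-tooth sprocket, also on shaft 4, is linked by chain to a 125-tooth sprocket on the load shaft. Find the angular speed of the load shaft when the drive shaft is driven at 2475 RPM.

88 RPM

the drive shaft → shaft 2 (internal gear, 55/33): 2475 ÷ 1.6667 = 1485 RPM
shaft 2 → shaft 3 (internal gear, 36/16): 1485 ÷ 2.25 = 660 RPM
shaft 3 → shaft 4 (gear mesh, 30/20): 660 ÷ 1.5 = 440 RPM
shaft 4 → the load shaft (chain, 125/25): 440 ÷ 5 = 88 RPM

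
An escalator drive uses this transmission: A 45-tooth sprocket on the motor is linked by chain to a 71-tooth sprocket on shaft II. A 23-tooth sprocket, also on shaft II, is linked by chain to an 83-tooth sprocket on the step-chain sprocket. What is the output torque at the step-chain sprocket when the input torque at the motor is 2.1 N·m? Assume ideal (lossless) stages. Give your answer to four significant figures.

chain 71/45 = 1.5778 → τ = 2.1·1.5778 = 3.3133 N·m
chain 83/23 = 3.6087 → τ = 3.3133·3.6087 = 11.957 N·m

11.96 N·m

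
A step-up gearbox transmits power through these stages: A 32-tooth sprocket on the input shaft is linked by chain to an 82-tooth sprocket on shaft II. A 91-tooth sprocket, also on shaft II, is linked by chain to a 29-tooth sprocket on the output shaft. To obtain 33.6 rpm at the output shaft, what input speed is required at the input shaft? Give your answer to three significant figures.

Overall ratio R = 2.5625 × 0.31868 = 0.81662.
Required input speed = output speed × R = 33.6 × 0.81662 = 27.438 rpm.

27.4 rpm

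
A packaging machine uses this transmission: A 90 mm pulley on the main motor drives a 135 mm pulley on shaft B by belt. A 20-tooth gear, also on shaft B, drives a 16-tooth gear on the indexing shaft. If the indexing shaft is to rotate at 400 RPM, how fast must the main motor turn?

480 RPM

Overall ratio R = 1.5 × 0.8 = 1.2.
Required input speed = output speed × R = 400 × 1.2 = 480 RPM.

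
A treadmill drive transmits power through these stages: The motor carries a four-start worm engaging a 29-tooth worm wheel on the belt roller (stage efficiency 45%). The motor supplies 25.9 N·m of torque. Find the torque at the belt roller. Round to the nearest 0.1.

worm 29/4 = 7.25 → τ = 25.9·7.25·0.45 = 84.499 N·m

84.5 N·m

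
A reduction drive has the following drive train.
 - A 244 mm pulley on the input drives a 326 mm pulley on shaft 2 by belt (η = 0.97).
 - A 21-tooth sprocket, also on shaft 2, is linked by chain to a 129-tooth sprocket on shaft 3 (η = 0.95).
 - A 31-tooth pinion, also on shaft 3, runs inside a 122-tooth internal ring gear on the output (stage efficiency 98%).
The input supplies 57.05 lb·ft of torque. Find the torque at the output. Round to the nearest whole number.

1664 lb·ft

After the belt (326/244): 57.05 × 1.3361 × 0.97 = 73.936 lb·ft
After the chain (129/21): 73.936 × 6.1429 × 0.95 = 431.47 lb·ft
After the internal gear (122/31): 431.47 × 3.9355 × 0.98 = 1664.1 lb·ft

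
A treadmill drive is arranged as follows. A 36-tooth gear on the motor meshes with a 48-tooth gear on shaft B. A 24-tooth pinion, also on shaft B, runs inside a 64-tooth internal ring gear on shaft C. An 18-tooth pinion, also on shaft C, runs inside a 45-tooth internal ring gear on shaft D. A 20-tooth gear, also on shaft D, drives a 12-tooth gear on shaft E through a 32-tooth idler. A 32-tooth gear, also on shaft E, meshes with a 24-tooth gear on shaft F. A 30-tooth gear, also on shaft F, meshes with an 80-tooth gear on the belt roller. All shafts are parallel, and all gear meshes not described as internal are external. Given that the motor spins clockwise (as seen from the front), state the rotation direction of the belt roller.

the motor → shaft B: external mesh, 1 reversal → CCW.
shaft B → shaft C: internal mesh, same direction → CCW.
shaft C → shaft D: internal mesh, same direction → CCW.
shaft D → shaft E: driver → idler → driven is 2 external meshes, 2 reversals → CCW.
shaft E → shaft F: external mesh, 1 reversal → CW.
shaft F → the belt roller: external mesh, 1 reversal → CCW.
5 reversals in total — an odd number — so the belt roller turns opposite to the motor.

counterclockwise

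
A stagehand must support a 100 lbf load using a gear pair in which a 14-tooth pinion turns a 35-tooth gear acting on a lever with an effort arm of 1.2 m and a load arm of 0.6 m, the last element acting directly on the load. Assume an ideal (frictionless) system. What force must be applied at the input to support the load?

20 lbf

Gear pair MA = 35/14 = 2.5.
Lever MA = effort arm / load arm = 1.2/0.6 = 2.
Combined ideal MA = 2.5 × 2 = 5.
Effort = load / MA = 100 / 5 = 20 lbf.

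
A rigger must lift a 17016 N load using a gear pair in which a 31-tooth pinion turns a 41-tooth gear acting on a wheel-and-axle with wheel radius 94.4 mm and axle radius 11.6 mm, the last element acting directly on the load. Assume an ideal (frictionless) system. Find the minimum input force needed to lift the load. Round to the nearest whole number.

1581 N

Gear pair MA = 41/31 = 1.3226.
Wheel-and-axle MA = R/r = 94.4/11.6 = 8.1379.
Combined ideal MA = 1.3226 × 8.1379 = 10.763.
Effort = load / MA = 17016 / 10.763 = 1581 N.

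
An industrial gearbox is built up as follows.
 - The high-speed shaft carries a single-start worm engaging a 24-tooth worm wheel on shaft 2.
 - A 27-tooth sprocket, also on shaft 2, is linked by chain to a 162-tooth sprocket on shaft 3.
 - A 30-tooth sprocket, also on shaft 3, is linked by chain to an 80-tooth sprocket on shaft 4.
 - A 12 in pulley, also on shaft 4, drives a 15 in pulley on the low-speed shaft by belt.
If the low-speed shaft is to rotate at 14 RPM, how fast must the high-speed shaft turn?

6720 RPM

Overall ratio R = 24 × 6 × 2.6667 × 1.25 = 480.
Required input speed = output speed × R = 14 × 480 = 6720 RPM.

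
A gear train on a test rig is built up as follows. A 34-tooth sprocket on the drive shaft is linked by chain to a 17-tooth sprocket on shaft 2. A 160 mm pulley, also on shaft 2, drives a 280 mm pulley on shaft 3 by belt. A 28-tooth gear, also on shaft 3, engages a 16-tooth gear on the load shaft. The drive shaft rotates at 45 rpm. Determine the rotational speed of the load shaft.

chain 17/34 = 0.5 → 45/0.5 = 90 rpm
belt 280/160 = 1.75 → 90/1.75 = 51.429 rpm
gear mesh 16/28 = 0.57143 → 51.429/0.57143 = 90 rpm

90 rpm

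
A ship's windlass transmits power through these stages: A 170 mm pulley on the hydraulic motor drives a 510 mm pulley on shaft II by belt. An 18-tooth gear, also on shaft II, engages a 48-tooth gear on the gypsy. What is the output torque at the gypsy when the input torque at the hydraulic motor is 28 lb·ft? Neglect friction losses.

belt 510/170 = 3 → τ = 28·3 = 84 lb·ft
gear mesh 48/18 = 2.6667 → τ = 84·2.6667 = 224 lb·ft

224 lb·ft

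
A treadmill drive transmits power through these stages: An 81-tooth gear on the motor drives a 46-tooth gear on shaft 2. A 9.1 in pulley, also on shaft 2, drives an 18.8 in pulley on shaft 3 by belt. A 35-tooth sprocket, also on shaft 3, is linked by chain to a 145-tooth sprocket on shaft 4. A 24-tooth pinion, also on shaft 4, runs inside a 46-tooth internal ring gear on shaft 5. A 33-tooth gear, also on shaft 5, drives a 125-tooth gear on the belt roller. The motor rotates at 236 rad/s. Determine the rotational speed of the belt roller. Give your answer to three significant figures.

the motor → shaft 2 (gear mesh, 46/81): 236 ÷ 0.5679 = 415.57 rad/s
shaft 2 → shaft 3 (belt, 18.8/9.1): 415.57 ÷ 2.0659 = 201.15 rad/s
shaft 3 → shaft 4 (chain, 145/35): 201.15 ÷ 4.1429 = 48.554 rad/s
shaft 4 → shaft 5 (internal gear, 46/24): 48.554 ÷ 1.9167 = 25.332 rad/s
shaft 5 → the belt roller (gear mesh, 125/33): 25.332 ÷ 3.7879 = 6.6878 rad/s

6.69 rad/s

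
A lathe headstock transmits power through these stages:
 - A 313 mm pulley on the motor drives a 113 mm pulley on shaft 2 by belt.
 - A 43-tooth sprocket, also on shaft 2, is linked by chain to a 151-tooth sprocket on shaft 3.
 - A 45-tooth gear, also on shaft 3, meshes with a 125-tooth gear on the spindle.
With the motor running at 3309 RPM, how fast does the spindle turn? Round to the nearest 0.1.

939.6 RPM

belt 113/313 = 0.36102 → 3309/0.36102 = 9165.6 RPM
chain 151/43 = 3.5116 → 9165.6/3.5116 = 2610.1 RPM
gear mesh 125/45 = 2.7778 → 2610.1/2.7778 = 939.63 RPM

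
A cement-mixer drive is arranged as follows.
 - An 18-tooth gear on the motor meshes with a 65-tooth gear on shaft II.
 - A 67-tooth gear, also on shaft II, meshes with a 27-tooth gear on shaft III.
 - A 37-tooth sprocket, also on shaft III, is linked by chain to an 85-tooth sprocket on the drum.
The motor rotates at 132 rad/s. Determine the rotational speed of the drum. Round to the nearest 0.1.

Gear mesh: ratio = 65/18 = 3.6111, so shaft II turns at 132 / 3.6111 = 36.554 rad/s.
Gear mesh: ratio = 27/67 = 0.40299, so shaft III turns at 36.554 / 0.40299 = 90.708 rad/s.
Chain: ratio = 85/37 = 2.2973, so the drum turns at 90.708 / 2.2973 = 39.485 rad/s.

39.5 rad/s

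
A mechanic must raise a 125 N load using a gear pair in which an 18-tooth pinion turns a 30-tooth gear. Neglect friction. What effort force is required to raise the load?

75 N

Gear pair MA = 30/18 = 1.6667.
Effort = load / MA = 125 / 1.6667 = 75 N.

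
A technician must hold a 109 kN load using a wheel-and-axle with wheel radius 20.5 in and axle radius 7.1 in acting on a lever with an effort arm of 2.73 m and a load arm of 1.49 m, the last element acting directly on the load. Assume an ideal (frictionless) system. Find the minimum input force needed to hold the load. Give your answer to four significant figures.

Wheel-and-axle MA = R/r = 20.5/7.1 = 2.8873.
Lever MA = effort arm / load arm = 2.73/1.49 = 1.8322.
Combined ideal MA = 2.8873 × 1.8322 = 5.2902.
Effort = load / MA = 109 / 5.2902 = 20.604 kN.

20.60 kN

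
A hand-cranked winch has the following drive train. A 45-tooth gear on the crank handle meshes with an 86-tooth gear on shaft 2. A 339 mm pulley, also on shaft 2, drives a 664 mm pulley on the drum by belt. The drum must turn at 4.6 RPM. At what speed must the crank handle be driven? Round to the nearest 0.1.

Overall ratio R = 1.9111 × 1.9587 = 3.7433.
Required input speed = output speed × R = 4.6 × 3.7433 = 17.219 RPM.

17.2 RPM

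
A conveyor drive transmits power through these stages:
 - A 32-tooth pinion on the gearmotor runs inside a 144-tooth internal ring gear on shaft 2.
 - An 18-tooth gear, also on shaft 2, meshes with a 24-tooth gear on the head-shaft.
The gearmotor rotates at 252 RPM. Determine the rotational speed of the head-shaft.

42 RPM

the gearmotor → shaft 2 (internal gear, 144/32): 252 ÷ 4.5 = 56 RPM
shaft 2 → the head-shaft (gear mesh, 24/18): 56 ÷ 1.3333 = 42 RPM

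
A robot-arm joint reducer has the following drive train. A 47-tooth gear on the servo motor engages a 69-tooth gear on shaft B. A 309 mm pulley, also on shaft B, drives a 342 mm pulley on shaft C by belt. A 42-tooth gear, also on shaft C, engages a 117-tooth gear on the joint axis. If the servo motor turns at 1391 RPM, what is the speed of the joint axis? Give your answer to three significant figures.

307 RPM

the servo motor → shaft B (gear mesh, 69/47): 1391 ÷ 1.4681 = 947.49 RPM
shaft B → shaft C (belt, 342/309): 947.49 ÷ 1.1068 = 856.07 RPM
shaft C → the joint axis (gear mesh, 117/42): 856.07 ÷ 2.7857 = 307.31 RPM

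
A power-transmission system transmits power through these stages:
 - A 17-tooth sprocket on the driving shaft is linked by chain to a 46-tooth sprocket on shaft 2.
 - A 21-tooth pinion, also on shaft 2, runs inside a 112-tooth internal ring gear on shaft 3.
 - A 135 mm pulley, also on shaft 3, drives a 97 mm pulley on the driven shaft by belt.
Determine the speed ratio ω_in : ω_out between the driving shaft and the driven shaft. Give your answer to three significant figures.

Each stage contributes driven/driver: chain 46/17 = 2.7059, internal gear 112/21 = 5.3333, belt 97/135 = 0.71852.
Overall: 2.7059 × 5.3333 × 0.71852 = 10.369.

10.4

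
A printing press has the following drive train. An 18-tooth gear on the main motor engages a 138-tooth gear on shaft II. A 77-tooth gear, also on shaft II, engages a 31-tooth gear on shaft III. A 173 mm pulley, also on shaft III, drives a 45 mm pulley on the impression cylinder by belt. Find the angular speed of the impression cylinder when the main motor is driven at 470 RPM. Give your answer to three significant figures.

585 RPM

the main motor → shaft II (gear mesh, 138/18): 470 ÷ 7.6667 = 61.304 RPM
shaft II → shaft III (gear mesh, 31/77): 61.304 ÷ 0.4026 = 152.27 RPM
shaft III → the impression cylinder (belt, 45/173): 152.27 ÷ 0.26012 = 585.4 RPM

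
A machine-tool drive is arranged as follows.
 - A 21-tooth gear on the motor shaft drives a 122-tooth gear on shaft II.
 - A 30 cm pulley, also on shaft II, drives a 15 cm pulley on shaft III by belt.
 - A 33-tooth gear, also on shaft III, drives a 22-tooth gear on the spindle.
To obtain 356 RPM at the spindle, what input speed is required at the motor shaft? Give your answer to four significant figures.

Overall ratio R = 5.8095 × 0.5 × 0.66667 = 1.9365.
Required input speed = output speed × R = 356 × 1.9365 = 689.4 RPM.

689.4 RPM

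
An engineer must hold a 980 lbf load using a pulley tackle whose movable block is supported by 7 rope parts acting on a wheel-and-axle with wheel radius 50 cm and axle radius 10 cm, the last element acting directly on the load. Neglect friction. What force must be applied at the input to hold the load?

Block-and-tackle MA = number of supporting rope parts = 7.
Wheel-and-axle MA = R/r = 50/10 = 5.
Combined ideal MA = 7 × 5 = 35.
Effort = load / MA = 980 / 35 = 28 lbf.

28 lbf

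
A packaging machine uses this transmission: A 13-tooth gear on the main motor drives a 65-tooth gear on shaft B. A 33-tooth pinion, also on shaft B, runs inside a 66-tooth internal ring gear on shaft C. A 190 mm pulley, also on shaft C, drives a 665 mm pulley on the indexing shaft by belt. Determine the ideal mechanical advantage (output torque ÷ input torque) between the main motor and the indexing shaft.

35

Each stage contributes driven/driver: gear mesh 65/13 = 5, internal gear 66/33 = 2, belt 665/190 = 3.5.
Overall: 5 × 2 × 3.5 = 35.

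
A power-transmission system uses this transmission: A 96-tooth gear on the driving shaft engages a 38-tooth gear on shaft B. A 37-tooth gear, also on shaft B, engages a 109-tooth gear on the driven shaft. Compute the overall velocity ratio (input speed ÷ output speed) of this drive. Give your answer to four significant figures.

1.166

Each stage contributes driven/driver: gear mesh 38/96 = 0.39583, gear mesh 109/37 = 2.9459.
Overall: 0.39583 × 2.9459 = 1.1661.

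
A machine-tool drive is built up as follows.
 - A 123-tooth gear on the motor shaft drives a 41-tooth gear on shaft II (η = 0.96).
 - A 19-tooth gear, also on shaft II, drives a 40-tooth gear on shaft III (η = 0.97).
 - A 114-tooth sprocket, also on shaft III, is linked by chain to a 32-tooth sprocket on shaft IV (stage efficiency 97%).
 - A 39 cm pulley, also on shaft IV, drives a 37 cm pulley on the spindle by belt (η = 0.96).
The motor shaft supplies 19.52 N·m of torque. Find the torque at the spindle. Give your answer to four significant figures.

3.163 N·m

gear mesh 41/123 = 0.33333 → τ = 19.52·0.33333·0.96 = 6.2464 N·m
gear mesh 40/19 = 2.1053 → τ = 6.2464·2.1053·0.97 = 12.756 N·m
chain 32/114 = 0.2807 → τ = 12.756·0.2807·0.97 = 3.4732 N·m
belt 37/39 = 0.94872 → τ = 3.4732·0.94872·0.96 = 3.1632 N·m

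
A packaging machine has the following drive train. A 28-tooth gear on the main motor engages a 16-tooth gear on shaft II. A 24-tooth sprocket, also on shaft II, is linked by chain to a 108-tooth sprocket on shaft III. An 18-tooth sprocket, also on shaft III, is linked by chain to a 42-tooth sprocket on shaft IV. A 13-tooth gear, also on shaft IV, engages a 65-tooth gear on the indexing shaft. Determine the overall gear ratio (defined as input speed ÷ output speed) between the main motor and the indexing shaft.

30

Each stage contributes driven/driver: gear mesh 16/28 = 0.57143, chain 108/24 = 4.5, chain 42/18 = 2.3333, gear mesh 65/13 = 5.
Overall: 0.57143 × 4.5 × 2.3333 × 5 = 30.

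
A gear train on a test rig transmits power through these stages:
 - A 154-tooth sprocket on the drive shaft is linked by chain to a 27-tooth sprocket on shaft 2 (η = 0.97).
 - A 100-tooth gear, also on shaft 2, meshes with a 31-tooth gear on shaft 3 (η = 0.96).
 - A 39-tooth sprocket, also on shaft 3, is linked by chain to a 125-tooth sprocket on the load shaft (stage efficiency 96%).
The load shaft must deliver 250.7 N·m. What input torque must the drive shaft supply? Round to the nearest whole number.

1610 N·m

Overall ratio R = 0.17532 × 0.31 × 3.2051 = 0.1742; overall efficiency η = 0.97 × 0.96 × 0.96 = 0.8940.
Input torque = output torque / (R × η) = 250.7 / (0.1742 × 0.8940) = 1609.9 N·m.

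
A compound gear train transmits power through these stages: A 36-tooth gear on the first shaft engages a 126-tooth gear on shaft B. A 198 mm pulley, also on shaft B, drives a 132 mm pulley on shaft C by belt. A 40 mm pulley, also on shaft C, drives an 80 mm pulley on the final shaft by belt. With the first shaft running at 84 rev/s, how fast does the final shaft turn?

18 rev/s

the first shaft → shaft B (gear mesh, 126/36): 84 ÷ 3.5 = 24 rev/s
shaft B → shaft C (belt, 132/198): 24 ÷ 0.66667 = 36 rev/s
shaft C → the final shaft (belt, 80/40): 36 ÷ 2 = 18 rev/s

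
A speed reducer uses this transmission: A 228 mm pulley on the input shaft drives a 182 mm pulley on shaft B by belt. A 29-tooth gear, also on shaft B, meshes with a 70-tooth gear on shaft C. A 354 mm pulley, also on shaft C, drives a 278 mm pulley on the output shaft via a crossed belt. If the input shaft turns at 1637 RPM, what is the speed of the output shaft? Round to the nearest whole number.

belt 182/228 = 0.79825 → 1637/0.79825 = 2050.7 RPM
gear mesh 70/29 = 2.4138 → 2050.7/2.4138 = 849.6 RPM
belt 278/354 = 0.78531 → 849.6/0.78531 = 1081.9 RPM

1082 RPM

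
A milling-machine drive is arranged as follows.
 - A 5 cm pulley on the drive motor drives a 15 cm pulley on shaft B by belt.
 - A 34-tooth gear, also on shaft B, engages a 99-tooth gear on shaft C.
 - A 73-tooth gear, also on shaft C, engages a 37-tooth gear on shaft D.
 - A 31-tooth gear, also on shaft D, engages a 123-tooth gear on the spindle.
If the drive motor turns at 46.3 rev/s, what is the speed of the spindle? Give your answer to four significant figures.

2.636 rev/s

belt 15/5 = 3 → 46.3/3 = 15.433 rev/s
gear mesh 99/34 = 2.9118 → 15.433/2.9118 = 5.3003 rev/s
gear mesh 37/73 = 0.50685 → 5.3003/0.50685 = 10.457 rev/s
gear mesh 123/31 = 3.9677 → 10.457/3.9677 = 2.6356 rev/s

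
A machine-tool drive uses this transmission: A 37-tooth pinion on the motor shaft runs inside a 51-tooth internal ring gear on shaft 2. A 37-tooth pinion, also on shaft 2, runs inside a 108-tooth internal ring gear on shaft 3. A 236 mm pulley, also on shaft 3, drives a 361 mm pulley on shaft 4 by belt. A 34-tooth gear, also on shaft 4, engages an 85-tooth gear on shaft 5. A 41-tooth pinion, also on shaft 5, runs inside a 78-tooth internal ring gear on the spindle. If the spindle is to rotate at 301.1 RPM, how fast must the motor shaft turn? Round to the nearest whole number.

8813 RPM

Overall ratio R = 1.3784 × 2.9189 × 1.5297 × 2.5 × 1.9024 = 29.271.
Required input speed = output speed × R = 301.1 × 29.271 = 8813.5 RPM.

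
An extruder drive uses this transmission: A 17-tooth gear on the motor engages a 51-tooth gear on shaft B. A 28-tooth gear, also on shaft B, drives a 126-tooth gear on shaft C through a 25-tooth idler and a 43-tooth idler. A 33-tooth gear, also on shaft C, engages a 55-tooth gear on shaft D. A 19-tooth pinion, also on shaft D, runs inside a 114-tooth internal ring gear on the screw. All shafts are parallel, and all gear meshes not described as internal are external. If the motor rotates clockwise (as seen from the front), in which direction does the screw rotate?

counterclockwise

the motor → shaft B: external mesh, 1 reversal → CCW.
shaft B → shaft C: driver → idler → idler → driven is 3 external meshes, 3 reversals → CW.
shaft C → shaft D: external mesh, 1 reversal → CCW.
shaft D → the screw: internal mesh, same direction → CCW.
5 reversals in total — an odd number — so the screw turns opposite to the motor.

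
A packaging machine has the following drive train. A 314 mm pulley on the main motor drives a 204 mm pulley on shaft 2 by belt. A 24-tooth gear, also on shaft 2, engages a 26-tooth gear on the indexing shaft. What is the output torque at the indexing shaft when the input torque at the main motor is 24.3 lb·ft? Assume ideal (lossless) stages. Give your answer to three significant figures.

After the belt (204/314): 24.3 × 0.64968 = 15.787 lb·ft
After the gear mesh (26/24): 15.787 × 1.0833 = 17.103 lb·ft

17.1 lb·ft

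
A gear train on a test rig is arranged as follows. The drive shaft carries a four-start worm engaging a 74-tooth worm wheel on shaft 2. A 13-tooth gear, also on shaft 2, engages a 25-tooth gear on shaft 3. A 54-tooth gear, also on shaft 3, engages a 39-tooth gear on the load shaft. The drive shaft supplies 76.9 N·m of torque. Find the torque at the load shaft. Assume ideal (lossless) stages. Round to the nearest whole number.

1976 N·m

After the worm (74/4): 76.9 × 18.5 = 1422.7 N·m
After the gear mesh (25/13): 1422.7 × 1.9231 = 2735.9 N·m
After the gear mesh (39/54): 2735.9 × 0.72222 = 1975.9 N·m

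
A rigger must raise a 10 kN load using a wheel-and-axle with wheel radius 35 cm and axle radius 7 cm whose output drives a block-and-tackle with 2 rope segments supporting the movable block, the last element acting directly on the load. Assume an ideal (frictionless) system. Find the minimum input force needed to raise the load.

1 kN

Wheel-and-axle MA = R/r = 35/7 = 5.
Block-and-tackle MA = number of supporting rope parts = 2.
Combined ideal MA = 5 × 2 = 10.
Effort = load / MA = 10 / 10 = 1 kN.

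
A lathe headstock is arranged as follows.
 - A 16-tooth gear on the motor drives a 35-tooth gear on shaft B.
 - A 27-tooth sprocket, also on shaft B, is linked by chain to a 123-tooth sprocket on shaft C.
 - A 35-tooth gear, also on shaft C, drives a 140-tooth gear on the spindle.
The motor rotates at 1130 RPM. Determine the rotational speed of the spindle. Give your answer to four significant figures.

Gear mesh: ratio = 35/16 = 2.1875, so shaft B turns at 1130 / 2.1875 = 516.57 RPM.
Chain: ratio = 123/27 = 4.5556, so shaft C turns at 516.57 / 4.5556 = 113.39 RPM.
Gear mesh: ratio = 140/35 = 4, so the spindle turns at 113.39 / 4 = 28.348 RPM.

28.35 RPM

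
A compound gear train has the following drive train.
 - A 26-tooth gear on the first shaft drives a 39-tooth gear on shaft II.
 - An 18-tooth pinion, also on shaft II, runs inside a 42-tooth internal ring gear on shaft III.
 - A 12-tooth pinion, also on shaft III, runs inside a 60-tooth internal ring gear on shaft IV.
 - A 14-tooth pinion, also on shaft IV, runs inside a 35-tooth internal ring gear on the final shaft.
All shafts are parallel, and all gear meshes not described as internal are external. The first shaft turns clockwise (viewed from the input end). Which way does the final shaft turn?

counterclockwise

the first shaft → shaft II: external mesh, 1 reversal → CCW.
shaft II → shaft III: internal mesh, same direction → CCW.
shaft III → shaft IV: internal mesh, same direction → CCW.
shaft IV → the final shaft: internal mesh, same direction → CCW.
1 reversal in total — an odd number — so the final shaft turns opposite to the first shaft.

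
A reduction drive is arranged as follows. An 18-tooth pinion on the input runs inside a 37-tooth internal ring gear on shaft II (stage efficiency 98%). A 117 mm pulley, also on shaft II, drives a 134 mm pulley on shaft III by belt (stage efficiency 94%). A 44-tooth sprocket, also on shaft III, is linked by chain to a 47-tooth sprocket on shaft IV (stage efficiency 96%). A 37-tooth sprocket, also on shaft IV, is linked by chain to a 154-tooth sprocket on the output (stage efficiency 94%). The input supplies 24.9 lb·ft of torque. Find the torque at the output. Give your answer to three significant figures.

After the internal gear (37/18): 24.9 × 2.0556 × 0.98 = 50.16 lb·ft
After the belt (134/117): 50.16 × 1.1453 × 0.94 = 54.001 lb·ft
After the chain (47/44): 54.001 × 1.0682 × 0.96 = 55.376 lb·ft
After the chain (154/37): 55.376 × 4.1622 × 0.94 = 216.65 lb·ft

217 lb·ft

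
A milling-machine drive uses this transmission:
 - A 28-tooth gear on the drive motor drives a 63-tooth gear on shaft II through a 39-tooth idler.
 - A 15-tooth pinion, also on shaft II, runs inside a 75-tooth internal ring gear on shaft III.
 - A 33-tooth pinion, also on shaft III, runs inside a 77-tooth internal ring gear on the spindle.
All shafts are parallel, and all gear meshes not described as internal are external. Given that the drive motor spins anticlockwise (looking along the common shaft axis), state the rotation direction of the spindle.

the drive motor → shaft II: driver → idler → driven is 2 external meshes, 2 reversals → CCW.
shaft II → shaft III: internal mesh, same direction → CCW.
shaft III → the spindle: internal mesh, same direction → CCW.
2 reversals in total — an even number — so the spindle turns the same way as the drive motor.

anticlockwise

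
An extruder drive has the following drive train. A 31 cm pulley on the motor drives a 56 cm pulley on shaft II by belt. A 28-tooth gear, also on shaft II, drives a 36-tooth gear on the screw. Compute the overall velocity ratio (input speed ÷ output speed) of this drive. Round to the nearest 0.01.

2.32

Each stage contributes driven/driver: belt 56/31 = 1.8065, gear mesh 36/28 = 1.2857.
Overall: 1.8065 × 1.2857 = 2.3226.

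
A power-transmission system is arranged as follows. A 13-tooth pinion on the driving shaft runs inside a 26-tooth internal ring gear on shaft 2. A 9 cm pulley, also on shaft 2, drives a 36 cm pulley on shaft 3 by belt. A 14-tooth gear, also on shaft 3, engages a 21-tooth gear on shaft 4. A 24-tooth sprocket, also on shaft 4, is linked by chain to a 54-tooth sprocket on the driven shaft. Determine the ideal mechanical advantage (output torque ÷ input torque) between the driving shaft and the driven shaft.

Each stage contributes driven/driver: internal gear 26/13 = 2, belt 36/9 = 4, gear mesh 21/14 = 1.5, chain 54/24 = 2.25.
Overall: 2 × 4 × 1.5 × 2.25 = 27.

27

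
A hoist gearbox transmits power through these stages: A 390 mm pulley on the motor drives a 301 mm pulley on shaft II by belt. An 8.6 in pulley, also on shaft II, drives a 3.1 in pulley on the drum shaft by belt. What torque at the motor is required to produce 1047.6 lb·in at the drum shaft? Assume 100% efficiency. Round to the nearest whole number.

3766 lb·in

Overall ratio R = 0.77179 × 0.36047 = 0.27821.
Input torque = output torque / R = 1047.6 / 0.27821 = 3765.6 lb·in.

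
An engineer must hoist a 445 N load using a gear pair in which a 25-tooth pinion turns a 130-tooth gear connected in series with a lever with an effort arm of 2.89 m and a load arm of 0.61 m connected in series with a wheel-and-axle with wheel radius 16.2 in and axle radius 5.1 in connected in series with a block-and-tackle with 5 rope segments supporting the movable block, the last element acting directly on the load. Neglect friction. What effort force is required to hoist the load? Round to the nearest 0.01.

Gear pair MA = 130/25 = 5.2.
Lever MA = effort arm / load arm = 2.89/0.61 = 4.7377.
Wheel-and-axle MA = R/r = 16.2/5.1 = 3.1765.
Block-and-tackle MA = number of supporting rope parts = 5.
Combined ideal MA = 5.2 × 4.7377 × 3.1765 × 5 = 391.28.
Effort = load / MA = 445 / 391.28 = 1.1373 N.

1.14 N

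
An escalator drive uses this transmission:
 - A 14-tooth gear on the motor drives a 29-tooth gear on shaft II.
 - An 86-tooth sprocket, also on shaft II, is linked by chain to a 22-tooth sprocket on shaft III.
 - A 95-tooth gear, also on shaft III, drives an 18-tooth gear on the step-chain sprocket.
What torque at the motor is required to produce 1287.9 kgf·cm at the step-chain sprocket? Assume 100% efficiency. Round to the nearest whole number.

12827 kgf·cm

Overall ratio R = 2.0714 × 0.25581 × 0.18947 = 0.1004.
Input torque = output torque / R = 1287.9 / 0.1004 = 12827 kgf·cm.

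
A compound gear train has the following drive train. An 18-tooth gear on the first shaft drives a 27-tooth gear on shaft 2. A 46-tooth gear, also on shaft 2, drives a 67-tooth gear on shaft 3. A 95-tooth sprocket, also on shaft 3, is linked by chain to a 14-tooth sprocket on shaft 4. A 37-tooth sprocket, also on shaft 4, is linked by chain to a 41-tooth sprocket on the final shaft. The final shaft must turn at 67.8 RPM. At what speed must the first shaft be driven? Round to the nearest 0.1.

24.2 RPM

Overall ratio R = 1.5 × 1.4565 × 0.14737 × 1.1081 = 0.35678.
Required input speed = output speed × R = 67.8 × 0.35678 = 24.189 RPM.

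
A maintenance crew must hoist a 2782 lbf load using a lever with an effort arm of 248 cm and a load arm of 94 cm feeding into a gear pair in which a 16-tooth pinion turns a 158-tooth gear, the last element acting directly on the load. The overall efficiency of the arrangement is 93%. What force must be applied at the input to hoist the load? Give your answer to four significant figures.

114.8 lbf

Lever MA = effort arm / load arm = 248/94 = 2.6383.
Gear pair MA = 158/16 = 9.875.
Combined ideal MA = 2.6383 × 9.875 = 26.053.
Actual MA = 26.053 × 0.93 = 24.229.
Effort = load / actual MA = 2782 / 24.229 = 114.82 lbf.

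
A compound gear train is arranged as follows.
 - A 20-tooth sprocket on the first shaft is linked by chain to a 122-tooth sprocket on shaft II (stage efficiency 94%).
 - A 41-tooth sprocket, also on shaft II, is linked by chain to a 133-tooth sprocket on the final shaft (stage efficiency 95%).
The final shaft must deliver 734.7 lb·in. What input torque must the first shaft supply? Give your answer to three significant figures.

Overall ratio R = 6.1 × 3.2439 = 19.788; overall efficiency η = 0.94 × 0.95 = 0.8930.
Input torque = output torque / (R × η) = 734.7 / (19.788 × 0.8930) = 41.578 lb·in.

41.6 lb·in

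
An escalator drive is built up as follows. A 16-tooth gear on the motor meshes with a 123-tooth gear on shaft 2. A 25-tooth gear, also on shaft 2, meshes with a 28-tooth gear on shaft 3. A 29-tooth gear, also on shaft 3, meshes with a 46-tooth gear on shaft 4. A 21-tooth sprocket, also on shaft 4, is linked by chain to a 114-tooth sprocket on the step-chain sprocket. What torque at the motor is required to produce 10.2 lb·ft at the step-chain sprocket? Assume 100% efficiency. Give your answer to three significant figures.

Overall ratio R = 7.6875 × 1.12 × 1.5862 × 5.4286 = 74.139.
Input torque = output torque / R = 10.2 / 74.139 = 0.13758 lb·ft.

0.138 lb·ft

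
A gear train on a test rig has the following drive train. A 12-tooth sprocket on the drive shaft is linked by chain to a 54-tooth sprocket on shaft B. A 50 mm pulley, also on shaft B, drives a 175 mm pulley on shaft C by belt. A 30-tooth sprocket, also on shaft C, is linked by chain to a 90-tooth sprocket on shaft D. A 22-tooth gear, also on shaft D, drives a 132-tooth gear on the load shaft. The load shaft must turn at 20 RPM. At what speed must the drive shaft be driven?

Overall ratio R = 4.5 × 3.5 × 3 × 6 = 283.5.
Required input speed = output speed × R = 20 × 283.5 = 5670 RPM.

5670 RPM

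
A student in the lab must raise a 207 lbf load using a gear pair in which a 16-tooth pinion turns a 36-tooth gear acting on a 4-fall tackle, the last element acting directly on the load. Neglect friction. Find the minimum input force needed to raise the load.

Gear pair MA = 36/16 = 2.25.
Block-and-tackle MA = number of supporting rope parts = 4.
Combined ideal MA = 2.25 × 4 = 9.
Effort = load / MA = 207 / 9 = 23 lbf.

23 lbf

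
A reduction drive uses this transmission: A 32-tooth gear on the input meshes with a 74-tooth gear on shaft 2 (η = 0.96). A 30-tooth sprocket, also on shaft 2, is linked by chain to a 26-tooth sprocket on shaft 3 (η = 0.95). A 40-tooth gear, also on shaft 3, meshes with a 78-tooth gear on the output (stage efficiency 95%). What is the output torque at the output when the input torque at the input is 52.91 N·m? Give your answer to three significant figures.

179 N·m

gear mesh 74/32 = 2.3125 → τ = 52.91·2.3125·0.96 = 117.46 N·m
chain 26/30 = 0.86667 → τ = 117.46·0.86667·0.95 = 96.709 N·m
gear mesh 78/40 = 1.95 → τ = 96.709·1.95·0.95 = 179.15 N·m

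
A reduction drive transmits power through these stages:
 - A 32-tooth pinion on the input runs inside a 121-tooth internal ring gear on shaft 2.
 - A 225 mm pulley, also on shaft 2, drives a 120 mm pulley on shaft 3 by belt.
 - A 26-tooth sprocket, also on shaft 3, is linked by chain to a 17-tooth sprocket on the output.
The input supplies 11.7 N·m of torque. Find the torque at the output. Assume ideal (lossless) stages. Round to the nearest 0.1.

Internal gear: ratio = 121/32 = 3.7812; torque at shaft 2 = 11.7 × 3.7812 = 44.241 N·m.
Belt: ratio = 120/225 = 0.53333; torque at shaft 3 = 44.241 × 0.53333 = 23.595 N·m.
Chain: ratio = 17/26 = 0.65385; torque at the output = 23.595 × 0.65385 = 15.427 N·m.

15.4 N·m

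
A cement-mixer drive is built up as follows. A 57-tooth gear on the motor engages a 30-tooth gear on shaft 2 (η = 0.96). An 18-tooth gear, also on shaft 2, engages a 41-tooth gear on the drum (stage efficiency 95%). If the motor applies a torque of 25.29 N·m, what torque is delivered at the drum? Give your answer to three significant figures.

27.7 N·m

gear mesh 30/57 = 0.52632 → τ = 25.29·0.52632·0.96 = 12.778 N·m
gear mesh 41/18 = 2.2778 → τ = 12.778·2.2778·0.95 = 27.65 N·m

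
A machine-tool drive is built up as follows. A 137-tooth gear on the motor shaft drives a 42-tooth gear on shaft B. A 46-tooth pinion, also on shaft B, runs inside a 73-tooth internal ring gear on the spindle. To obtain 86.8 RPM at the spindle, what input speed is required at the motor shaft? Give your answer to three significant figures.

Overall ratio R = 0.30657 × 1.587 = 0.48651.
Required input speed = output speed × R = 86.8 × 0.48651 = 42.229 RPM.

42.2 RPM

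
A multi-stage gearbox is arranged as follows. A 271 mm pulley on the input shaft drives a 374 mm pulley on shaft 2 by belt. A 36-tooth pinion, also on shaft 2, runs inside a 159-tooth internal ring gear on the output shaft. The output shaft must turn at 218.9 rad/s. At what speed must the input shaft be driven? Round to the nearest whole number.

Overall ratio R = 1.3801 × 4.4167 = 6.0953.
Required input speed = output speed × R = 218.9 × 6.0953 = 1334.3 rad/s.

1334 rad/s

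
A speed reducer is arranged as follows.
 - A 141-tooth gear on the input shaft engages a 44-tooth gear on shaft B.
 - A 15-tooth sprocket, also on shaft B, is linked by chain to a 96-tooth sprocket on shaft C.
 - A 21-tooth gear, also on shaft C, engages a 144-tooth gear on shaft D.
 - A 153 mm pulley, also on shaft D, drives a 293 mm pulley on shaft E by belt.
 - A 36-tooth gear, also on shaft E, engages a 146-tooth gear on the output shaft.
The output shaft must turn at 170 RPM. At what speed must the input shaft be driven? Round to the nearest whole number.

18081 RPM

Overall ratio R = 0.31206 × 6.4 × 6.8571 × 1.915 × 4.0556 = 106.36.
Required input speed = output speed × R = 170 × 106.36 = 18081 RPM.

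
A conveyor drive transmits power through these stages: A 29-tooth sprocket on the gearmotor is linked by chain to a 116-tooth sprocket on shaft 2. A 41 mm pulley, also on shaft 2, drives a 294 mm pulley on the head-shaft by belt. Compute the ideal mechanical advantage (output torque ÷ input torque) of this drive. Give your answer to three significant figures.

Each stage contributes driven/driver: chain 116/29 = 4, belt 294/41 = 7.1707.
Overall: 4 × 7.1707 = 28.683.

28.7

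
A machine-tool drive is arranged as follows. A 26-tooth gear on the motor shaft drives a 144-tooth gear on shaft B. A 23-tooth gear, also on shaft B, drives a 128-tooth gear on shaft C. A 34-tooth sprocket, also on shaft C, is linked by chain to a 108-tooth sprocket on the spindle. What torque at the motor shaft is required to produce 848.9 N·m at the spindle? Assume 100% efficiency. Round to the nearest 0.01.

8.67 N·m

Overall ratio R = 5.5385 × 5.5652 × 3.1765 = 97.908.
Input torque = output torque / R = 848.9 / 97.908 = 8.6704 N·m.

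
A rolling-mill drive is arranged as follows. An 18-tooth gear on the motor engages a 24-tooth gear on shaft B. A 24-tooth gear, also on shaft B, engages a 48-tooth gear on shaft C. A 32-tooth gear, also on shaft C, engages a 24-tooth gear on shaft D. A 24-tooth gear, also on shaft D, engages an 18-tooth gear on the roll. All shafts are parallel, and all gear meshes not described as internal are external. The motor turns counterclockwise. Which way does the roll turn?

counterclockwise

the motor → shaft B: external mesh, 1 reversal → CW.
shaft B → shaft C: external mesh, 1 reversal → CCW.
shaft C → shaft D: external mesh, 1 reversal → CW.
shaft D → the roll: external mesh, 1 reversal → CCW.
4 reversals in total — an even number — so the roll turns the same way as the motor.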